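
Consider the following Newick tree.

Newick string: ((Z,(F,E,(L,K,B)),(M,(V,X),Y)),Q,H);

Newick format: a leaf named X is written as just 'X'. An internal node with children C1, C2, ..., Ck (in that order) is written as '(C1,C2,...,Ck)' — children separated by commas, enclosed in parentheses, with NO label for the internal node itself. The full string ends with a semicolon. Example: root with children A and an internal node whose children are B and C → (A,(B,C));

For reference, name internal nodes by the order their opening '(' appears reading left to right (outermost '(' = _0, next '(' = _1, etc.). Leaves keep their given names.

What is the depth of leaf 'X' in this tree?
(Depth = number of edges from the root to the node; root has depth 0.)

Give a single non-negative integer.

Answer: 4

Derivation:
Newick: ((Z,(F,E,(L,K,B)),(M,(V,X),Y)),Q,H);
Naming internals by '(' encounter order: outermost '(' = _0, next = _1, ...
Query node: X
Path from root: _0 -> _1 -> _4 -> _5 -> X
Depth of X: 4 (number of edges from root)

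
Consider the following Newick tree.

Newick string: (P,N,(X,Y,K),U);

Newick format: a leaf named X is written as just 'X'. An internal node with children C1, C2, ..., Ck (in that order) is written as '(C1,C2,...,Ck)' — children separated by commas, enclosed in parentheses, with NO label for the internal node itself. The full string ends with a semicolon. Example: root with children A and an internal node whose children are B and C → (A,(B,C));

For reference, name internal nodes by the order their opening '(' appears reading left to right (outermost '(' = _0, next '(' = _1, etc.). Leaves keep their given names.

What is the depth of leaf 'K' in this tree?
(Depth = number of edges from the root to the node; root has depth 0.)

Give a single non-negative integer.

Answer: 2

Derivation:
Newick: (P,N,(X,Y,K),U);
Naming internals by '(' encounter order: outermost '(' = _0, next = _1, ...
Query node: K
Path from root: _0 -> _1 -> K
Depth of K: 2 (number of edges from root)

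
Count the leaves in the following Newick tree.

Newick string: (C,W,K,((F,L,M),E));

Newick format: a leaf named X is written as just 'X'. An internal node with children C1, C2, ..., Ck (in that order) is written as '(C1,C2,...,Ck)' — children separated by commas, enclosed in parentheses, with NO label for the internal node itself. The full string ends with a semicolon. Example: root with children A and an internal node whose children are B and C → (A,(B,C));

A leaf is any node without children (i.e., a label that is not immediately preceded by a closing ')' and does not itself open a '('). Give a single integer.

Newick: (C,W,K,((F,L,M),E));
Scan left-to-right; a leaf is any maximal label run not followed by '(':
  pos 1: leaf 'C' → count = 1
  pos 3: leaf 'W' → count = 2
  pos 5: leaf 'K' → count = 3
  pos 9: leaf 'F' → count = 4
  pos 11: leaf 'L' → count = 5
  pos 13: leaf 'M' → count = 6
  pos 16: leaf 'E' → count = 7
Total leaves: 7

Answer: 7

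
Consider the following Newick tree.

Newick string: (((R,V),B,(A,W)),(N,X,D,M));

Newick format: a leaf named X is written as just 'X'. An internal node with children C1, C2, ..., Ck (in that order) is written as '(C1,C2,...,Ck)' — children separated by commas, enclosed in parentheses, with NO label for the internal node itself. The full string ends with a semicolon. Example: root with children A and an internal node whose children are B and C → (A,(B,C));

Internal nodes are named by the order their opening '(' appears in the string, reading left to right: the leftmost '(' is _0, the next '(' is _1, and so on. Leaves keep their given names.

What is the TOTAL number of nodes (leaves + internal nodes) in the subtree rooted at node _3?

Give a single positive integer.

Answer: 3

Derivation:
Newick: (((R,V),B,(A,W)),(N,X,D,M));
Locate _3: it is the '(' at position 10 (the 4th '(' reading left to right).
Query: subtree rooted at _3
_3: subtree_size = 1 + 2
  A: subtree_size = 1 + 0
  W: subtree_size = 1 + 0
Total subtree size of _3: 3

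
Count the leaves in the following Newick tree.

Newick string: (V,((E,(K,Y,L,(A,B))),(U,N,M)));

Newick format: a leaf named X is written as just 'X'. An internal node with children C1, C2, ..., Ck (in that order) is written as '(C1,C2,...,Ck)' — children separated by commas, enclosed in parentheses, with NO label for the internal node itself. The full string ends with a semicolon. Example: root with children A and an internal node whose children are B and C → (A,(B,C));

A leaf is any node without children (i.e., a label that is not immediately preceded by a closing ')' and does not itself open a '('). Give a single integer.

Newick: (V,((E,(K,Y,L,(A,B))),(U,N,M)));
Scan left-to-right; a leaf is any maximal label run not followed by '(':
  pos 1: leaf 'V' → count = 1
  pos 5: leaf 'E' → count = 2
  pos 8: leaf 'K' → count = 3
  pos 10: leaf 'Y' → count = 4
  pos 12: leaf 'L' → count = 5
  pos 15: leaf 'A' → count = 6
  pos 17: leaf 'B' → count = 7
  pos 23: leaf 'U' → count = 8
  pos 25: leaf 'N' → count = 9
  pos 27: leaf 'M' → count = 10
Total leaves: 10

Answer: 10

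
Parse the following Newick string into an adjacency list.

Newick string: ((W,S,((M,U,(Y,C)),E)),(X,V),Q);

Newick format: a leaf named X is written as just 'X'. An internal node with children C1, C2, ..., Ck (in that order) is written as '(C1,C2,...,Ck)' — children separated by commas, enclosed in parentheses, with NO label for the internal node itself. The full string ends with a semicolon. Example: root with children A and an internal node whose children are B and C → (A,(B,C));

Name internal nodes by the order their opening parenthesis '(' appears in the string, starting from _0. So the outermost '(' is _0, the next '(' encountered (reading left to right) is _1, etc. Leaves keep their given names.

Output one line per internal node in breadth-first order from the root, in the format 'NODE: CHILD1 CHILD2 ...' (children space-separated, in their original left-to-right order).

Answer: _0: _1 _5 Q
_1: W S _2
_5: X V
_2: _3 E
_3: M U _4
_4: Y C

Derivation:
Input: ((W,S,((M,U,(Y,C)),E)),(X,V),Q);
Scanning left-to-right, naming '(' by encounter order:
  pos 0: '(' -> open internal node _0 (depth 1)
  pos 1: '(' -> open internal node _1 (depth 2)
  pos 6: '(' -> open internal node _2 (depth 3)
  pos 7: '(' -> open internal node _3 (depth 4)
  pos 12: '(' -> open internal node _4 (depth 5)
  pos 16: ')' -> close internal node _4 (now at depth 4)
  pos 17: ')' -> close internal node _3 (now at depth 3)
  pos 20: ')' -> close internal node _2 (now at depth 2)
  pos 21: ')' -> close internal node _1 (now at depth 1)
  pos 23: '(' -> open internal node _5 (depth 2)
  pos 27: ')' -> close internal node _5 (now at depth 1)
  pos 30: ')' -> close internal node _0 (now at depth 0)
Total internal nodes: 6
BFS adjacency from root:
  _0: _1 _5 Q
  _1: W S _2
  _5: X V
  _2: _3 E
  _3: M U _4
  _4: Y C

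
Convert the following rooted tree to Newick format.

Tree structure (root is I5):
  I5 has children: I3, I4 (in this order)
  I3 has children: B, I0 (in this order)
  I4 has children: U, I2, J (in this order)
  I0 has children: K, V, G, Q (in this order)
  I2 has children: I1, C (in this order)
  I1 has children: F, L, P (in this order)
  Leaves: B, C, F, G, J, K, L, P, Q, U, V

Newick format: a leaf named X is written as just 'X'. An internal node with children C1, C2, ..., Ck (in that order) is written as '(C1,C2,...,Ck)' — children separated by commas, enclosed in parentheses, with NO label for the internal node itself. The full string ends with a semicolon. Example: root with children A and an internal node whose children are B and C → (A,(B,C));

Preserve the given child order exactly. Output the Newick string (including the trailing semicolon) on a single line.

Answer: ((B,(K,V,G,Q)),(U,((F,L,P),C),J));

Derivation:
internal I5 with children ['I3', 'I4']
  internal I3 with children ['B', 'I0']
    leaf 'B' → 'B'
    internal I0 with children ['K', 'V', 'G', 'Q']
      leaf 'K' → 'K'
      leaf 'V' → 'V'
      leaf 'G' → 'G'
      leaf 'Q' → 'Q'
    → '(K,V,G,Q)'
  → '(B,(K,V,G,Q))'
  internal I4 with children ['U', 'I2', 'J']
    leaf 'U' → 'U'
    internal I2 with children ['I1', 'C']
      internal I1 with children ['F', 'L', 'P']
        leaf 'F' → 'F'
        leaf 'L' → 'L'
        leaf 'P' → 'P'
      → '(F,L,P)'
      leaf 'C' → 'C'
    → '((F,L,P),C)'
    leaf 'J' → 'J'
  → '(U,((F,L,P),C),J)'
→ '((B,(K,V,G,Q)),(U,((F,L,P),C),J))'
Final: ((B,(K,V,G,Q)),(U,((F,L,P),C),J));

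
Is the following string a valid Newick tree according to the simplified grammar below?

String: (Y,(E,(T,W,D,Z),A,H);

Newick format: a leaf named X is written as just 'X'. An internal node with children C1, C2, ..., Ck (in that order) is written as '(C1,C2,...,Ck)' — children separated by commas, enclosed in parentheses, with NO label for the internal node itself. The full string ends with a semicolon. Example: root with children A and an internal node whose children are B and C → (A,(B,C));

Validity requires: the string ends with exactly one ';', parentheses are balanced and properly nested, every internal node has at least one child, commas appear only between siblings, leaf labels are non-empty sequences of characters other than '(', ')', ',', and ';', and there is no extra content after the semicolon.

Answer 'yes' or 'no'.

Answer: no

Derivation:
Input: (Y,(E,(T,W,D,Z),A,H);
Paren balance: 3 '(' vs 2 ')' MISMATCH
Ends with single ';': True
Full parse: FAILS (expected , or ) at pos 20)
Valid: False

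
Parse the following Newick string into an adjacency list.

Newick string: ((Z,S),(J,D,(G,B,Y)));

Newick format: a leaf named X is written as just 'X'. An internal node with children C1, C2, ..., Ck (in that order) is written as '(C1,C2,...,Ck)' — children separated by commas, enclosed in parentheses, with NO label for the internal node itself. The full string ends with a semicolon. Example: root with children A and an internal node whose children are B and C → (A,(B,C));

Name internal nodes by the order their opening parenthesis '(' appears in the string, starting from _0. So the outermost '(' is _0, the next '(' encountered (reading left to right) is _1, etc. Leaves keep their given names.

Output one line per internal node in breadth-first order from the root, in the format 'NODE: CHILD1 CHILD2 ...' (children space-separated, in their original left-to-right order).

Answer: _0: _1 _2
_1: Z S
_2: J D _3
_3: G B Y

Derivation:
Input: ((Z,S),(J,D,(G,B,Y)));
Scanning left-to-right, naming '(' by encounter order:
  pos 0: '(' -> open internal node _0 (depth 1)
  pos 1: '(' -> open internal node _1 (depth 2)
  pos 5: ')' -> close internal node _1 (now at depth 1)
  pos 7: '(' -> open internal node _2 (depth 2)
  pos 12: '(' -> open internal node _3 (depth 3)
  pos 18: ')' -> close internal node _3 (now at depth 2)
  pos 19: ')' -> close internal node _2 (now at depth 1)
  pos 20: ')' -> close internal node _0 (now at depth 0)
Total internal nodes: 4
BFS adjacency from root:
  _0: _1 _2
  _1: Z S
  _2: J D _3
  _3: G B Y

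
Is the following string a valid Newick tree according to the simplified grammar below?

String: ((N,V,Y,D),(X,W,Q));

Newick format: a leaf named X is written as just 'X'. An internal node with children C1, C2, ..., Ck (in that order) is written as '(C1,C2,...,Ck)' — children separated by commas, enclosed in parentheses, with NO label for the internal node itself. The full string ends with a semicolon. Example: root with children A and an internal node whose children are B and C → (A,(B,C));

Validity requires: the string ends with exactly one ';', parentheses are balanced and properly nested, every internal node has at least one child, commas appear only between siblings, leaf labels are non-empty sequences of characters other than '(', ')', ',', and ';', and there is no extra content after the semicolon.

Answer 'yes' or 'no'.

Input: ((N,V,Y,D),(X,W,Q));
Paren balance: 3 '(' vs 3 ')' OK
Ends with single ';': True
Full parse: OK
Valid: True

Answer: yes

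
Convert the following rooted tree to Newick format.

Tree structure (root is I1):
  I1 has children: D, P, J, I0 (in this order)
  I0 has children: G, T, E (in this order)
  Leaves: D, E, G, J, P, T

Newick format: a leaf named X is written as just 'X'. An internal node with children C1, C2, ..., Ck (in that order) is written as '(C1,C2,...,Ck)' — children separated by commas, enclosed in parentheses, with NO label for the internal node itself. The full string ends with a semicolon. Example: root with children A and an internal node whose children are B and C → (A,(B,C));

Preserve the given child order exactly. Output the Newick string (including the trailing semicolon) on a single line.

internal I1 with children ['D', 'P', 'J', 'I0']
  leaf 'D' → 'D'
  leaf 'P' → 'P'
  leaf 'J' → 'J'
  internal I0 with children ['G', 'T', 'E']
    leaf 'G' → 'G'
    leaf 'T' → 'T'
    leaf 'E' → 'E'
  → '(G,T,E)'
→ '(D,P,J,(G,T,E))'
Final: (D,P,J,(G,T,E));

Answer: (D,P,J,(G,T,E));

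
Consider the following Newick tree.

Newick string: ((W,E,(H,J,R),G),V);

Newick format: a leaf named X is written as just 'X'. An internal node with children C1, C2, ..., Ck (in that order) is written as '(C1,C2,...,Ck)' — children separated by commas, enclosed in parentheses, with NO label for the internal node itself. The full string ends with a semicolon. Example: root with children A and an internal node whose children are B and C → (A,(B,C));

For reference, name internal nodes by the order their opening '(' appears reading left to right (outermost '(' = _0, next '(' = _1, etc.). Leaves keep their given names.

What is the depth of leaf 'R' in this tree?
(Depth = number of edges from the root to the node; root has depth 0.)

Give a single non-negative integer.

Newick: ((W,E,(H,J,R),G),V);
Naming internals by '(' encounter order: outermost '(' = _0, next = _1, ...
Query node: R
Path from root: _0 -> _1 -> _2 -> R
Depth of R: 3 (number of edges from root)

Answer: 3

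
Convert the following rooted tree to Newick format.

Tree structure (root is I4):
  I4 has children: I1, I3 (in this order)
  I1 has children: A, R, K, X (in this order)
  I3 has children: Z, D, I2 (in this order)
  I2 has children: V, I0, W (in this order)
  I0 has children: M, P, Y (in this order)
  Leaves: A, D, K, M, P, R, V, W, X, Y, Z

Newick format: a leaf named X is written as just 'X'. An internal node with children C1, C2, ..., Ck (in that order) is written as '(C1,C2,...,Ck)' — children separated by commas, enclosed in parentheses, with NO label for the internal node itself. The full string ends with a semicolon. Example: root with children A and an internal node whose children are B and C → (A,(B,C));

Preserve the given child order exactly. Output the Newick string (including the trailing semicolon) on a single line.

internal I4 with children ['I1', 'I3']
  internal I1 with children ['A', 'R', 'K', 'X']
    leaf 'A' → 'A'
    leaf 'R' → 'R'
    leaf 'K' → 'K'
    leaf 'X' → 'X'
  → '(A,R,K,X)'
  internal I3 with children ['Z', 'D', 'I2']
    leaf 'Z' → 'Z'
    leaf 'D' → 'D'
    internal I2 with children ['V', 'I0', 'W']
      leaf 'V' → 'V'
      internal I0 with children ['M', 'P', 'Y']
        leaf 'M' → 'M'
        leaf 'P' → 'P'
        leaf 'Y' → 'Y'
      → '(M,P,Y)'
      leaf 'W' → 'W'
    → '(V,(M,P,Y),W)'
  → '(Z,D,(V,(M,P,Y),W))'
→ '((A,R,K,X),(Z,D,(V,(M,P,Y),W)))'
Final: ((A,R,K,X),(Z,D,(V,(M,P,Y),W)));

Answer: ((A,R,K,X),(Z,D,(V,(M,P,Y),W)));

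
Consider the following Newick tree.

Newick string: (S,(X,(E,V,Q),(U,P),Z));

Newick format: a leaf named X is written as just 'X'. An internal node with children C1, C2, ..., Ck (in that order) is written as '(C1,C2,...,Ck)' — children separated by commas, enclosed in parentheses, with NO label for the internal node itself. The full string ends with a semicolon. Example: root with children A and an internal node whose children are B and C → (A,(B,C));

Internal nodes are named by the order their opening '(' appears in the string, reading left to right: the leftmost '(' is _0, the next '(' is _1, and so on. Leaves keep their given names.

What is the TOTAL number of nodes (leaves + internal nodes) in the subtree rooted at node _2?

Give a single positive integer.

Newick: (S,(X,(E,V,Q),(U,P),Z));
Locate _2: it is the '(' at position 6 (the 3rd '(' reading left to right).
Query: subtree rooted at _2
_2: subtree_size = 1 + 3
  E: subtree_size = 1 + 0
  V: subtree_size = 1 + 0
  Q: subtree_size = 1 + 0
Total subtree size of _2: 4

Answer: 4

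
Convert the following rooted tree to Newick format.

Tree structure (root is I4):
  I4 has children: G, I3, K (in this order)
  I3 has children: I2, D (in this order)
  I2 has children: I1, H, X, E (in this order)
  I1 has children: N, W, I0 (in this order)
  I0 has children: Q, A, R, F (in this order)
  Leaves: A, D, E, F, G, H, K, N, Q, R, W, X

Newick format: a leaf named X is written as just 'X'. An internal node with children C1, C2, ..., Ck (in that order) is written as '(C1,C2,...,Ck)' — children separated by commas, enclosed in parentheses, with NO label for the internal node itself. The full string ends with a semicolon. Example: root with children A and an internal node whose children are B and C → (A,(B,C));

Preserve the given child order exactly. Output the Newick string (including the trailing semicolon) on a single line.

Answer: (G,(((N,W,(Q,A,R,F)),H,X,E),D),K);

Derivation:
internal I4 with children ['G', 'I3', 'K']
  leaf 'G' → 'G'
  internal I3 with children ['I2', 'D']
    internal I2 with children ['I1', 'H', 'X', 'E']
      internal I1 with children ['N', 'W', 'I0']
        leaf 'N' → 'N'
        leaf 'W' → 'W'
        internal I0 with children ['Q', 'A', 'R', 'F']
          leaf 'Q' → 'Q'
          leaf 'A' → 'A'
          leaf 'R' → 'R'
          leaf 'F' → 'F'
        → '(Q,A,R,F)'
      → '(N,W,(Q,A,R,F))'
      leaf 'H' → 'H'
      leaf 'X' → 'X'
      leaf 'E' → 'E'
    → '((N,W,(Q,A,R,F)),H,X,E)'
    leaf 'D' → 'D'
  → '(((N,W,(Q,A,R,F)),H,X,E),D)'
  leaf 'K' → 'K'
→ '(G,(((N,W,(Q,A,R,F)),H,X,E),D),K)'
Final: (G,(((N,W,(Q,A,R,F)),H,X,E),D),K);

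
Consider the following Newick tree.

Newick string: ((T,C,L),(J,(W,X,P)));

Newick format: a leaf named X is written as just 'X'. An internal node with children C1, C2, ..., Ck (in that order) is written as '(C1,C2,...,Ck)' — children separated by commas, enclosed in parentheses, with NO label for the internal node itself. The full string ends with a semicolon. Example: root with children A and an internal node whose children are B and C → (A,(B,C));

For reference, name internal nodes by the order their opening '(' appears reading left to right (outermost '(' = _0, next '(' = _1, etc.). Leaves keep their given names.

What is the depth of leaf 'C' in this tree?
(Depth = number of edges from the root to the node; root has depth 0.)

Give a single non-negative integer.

Answer: 2

Derivation:
Newick: ((T,C,L),(J,(W,X,P)));
Naming internals by '(' encounter order: outermost '(' = _0, next = _1, ...
Query node: C
Path from root: _0 -> _1 -> C
Depth of C: 2 (number of edges from root)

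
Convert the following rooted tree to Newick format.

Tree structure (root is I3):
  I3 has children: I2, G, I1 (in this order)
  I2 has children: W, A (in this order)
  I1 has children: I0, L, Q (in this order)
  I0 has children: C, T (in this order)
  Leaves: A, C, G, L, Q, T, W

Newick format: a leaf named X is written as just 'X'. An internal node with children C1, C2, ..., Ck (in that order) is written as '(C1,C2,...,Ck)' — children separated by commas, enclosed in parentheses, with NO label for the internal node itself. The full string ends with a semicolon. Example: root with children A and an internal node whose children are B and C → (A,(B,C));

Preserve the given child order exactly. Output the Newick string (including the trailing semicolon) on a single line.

internal I3 with children ['I2', 'G', 'I1']
  internal I2 with children ['W', 'A']
    leaf 'W' → 'W'
    leaf 'A' → 'A'
  → '(W,A)'
  leaf 'G' → 'G'
  internal I1 with children ['I0', 'L', 'Q']
    internal I0 with children ['C', 'T']
      leaf 'C' → 'C'
      leaf 'T' → 'T'
    → '(C,T)'
    leaf 'L' → 'L'
    leaf 'Q' → 'Q'
  → '((C,T),L,Q)'
→ '((W,A),G,((C,T),L,Q))'
Final: ((W,A),G,((C,T),L,Q));

Answer: ((W,A),G,((C,T),L,Q));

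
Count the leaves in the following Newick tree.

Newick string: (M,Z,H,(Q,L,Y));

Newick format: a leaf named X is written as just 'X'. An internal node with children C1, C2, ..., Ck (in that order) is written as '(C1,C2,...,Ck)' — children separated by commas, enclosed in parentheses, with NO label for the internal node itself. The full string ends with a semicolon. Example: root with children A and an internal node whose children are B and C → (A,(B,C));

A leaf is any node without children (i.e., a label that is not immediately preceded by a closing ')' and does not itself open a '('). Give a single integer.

Newick: (M,Z,H,(Q,L,Y));
Scan left-to-right; a leaf is any maximal label run not followed by '(':
  pos 1: leaf 'M' → count = 1
  pos 3: leaf 'Z' → count = 2
  pos 5: leaf 'H' → count = 3
  pos 8: leaf 'Q' → count = 4
  pos 10: leaf 'L' → count = 5
  pos 12: leaf 'Y' → count = 6
Total leaves: 6

Answer: 6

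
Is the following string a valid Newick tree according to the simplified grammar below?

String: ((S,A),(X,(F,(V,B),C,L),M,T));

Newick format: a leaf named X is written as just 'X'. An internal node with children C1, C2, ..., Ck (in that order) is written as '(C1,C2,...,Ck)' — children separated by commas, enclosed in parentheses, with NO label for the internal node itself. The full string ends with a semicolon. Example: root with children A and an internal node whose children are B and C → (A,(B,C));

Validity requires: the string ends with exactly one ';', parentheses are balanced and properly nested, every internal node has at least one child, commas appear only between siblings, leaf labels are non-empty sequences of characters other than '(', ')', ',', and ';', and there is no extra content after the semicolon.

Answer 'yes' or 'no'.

Input: ((S,A),(X,(F,(V,B),C,L),M,T));
Paren balance: 5 '(' vs 5 ')' OK
Ends with single ';': True
Full parse: OK
Valid: True

Answer: yes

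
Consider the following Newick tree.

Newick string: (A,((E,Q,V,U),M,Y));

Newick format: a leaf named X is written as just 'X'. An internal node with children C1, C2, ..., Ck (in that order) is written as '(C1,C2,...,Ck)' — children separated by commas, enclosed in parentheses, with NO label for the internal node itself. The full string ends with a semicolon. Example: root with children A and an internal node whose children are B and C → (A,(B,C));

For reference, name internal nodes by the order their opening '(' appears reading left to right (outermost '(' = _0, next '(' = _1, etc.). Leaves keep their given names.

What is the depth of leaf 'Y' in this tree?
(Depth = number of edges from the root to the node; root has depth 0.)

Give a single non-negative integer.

Answer: 2

Derivation:
Newick: (A,((E,Q,V,U),M,Y));
Naming internals by '(' encounter order: outermost '(' = _0, next = _1, ...
Query node: Y
Path from root: _0 -> _1 -> Y
Depth of Y: 2 (number of edges from root)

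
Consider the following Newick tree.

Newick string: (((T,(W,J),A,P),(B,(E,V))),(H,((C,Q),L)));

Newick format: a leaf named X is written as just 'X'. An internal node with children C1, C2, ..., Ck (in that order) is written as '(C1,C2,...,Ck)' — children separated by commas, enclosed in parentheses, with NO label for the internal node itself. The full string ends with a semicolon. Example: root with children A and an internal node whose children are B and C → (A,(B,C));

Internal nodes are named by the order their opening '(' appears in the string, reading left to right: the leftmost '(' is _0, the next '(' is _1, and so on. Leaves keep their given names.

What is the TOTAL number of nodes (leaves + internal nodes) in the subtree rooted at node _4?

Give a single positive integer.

Newick: (((T,(W,J),A,P),(B,(E,V))),(H,((C,Q),L)));
Locate _4: it is the '(' at position 16 (the 5th '(' reading left to right).
Query: subtree rooted at _4
_4: subtree_size = 1 + 4
  B: subtree_size = 1 + 0
  _5: subtree_size = 1 + 2
    E: subtree_size = 1 + 0
    V: subtree_size = 1 + 0
Total subtree size of _4: 5

Answer: 5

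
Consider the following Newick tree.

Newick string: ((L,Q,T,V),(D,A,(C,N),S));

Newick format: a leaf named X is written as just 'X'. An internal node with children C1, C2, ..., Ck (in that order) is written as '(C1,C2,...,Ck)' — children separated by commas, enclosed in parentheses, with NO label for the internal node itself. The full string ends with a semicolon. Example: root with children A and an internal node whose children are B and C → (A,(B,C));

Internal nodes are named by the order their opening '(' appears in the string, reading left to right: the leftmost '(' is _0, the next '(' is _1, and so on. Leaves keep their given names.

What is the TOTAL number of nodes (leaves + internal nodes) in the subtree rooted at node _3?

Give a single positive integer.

Newick: ((L,Q,T,V),(D,A,(C,N),S));
Locate _3: it is the '(' at position 16 (the 4th '(' reading left to right).
Query: subtree rooted at _3
_3: subtree_size = 1 + 2
  C: subtree_size = 1 + 0
  N: subtree_size = 1 + 0
Total subtree size of _3: 3

Answer: 3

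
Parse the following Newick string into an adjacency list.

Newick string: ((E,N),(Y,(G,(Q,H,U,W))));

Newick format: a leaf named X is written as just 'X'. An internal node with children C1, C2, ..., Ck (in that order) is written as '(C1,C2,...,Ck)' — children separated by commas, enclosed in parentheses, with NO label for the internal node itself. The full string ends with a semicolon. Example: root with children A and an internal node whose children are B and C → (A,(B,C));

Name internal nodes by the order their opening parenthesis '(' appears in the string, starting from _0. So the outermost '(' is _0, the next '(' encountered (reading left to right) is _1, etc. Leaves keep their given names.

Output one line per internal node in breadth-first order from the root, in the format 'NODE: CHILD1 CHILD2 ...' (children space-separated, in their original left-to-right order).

Answer: _0: _1 _2
_1: E N
_2: Y _3
_3: G _4
_4: Q H U W

Derivation:
Input: ((E,N),(Y,(G,(Q,H,U,W))));
Scanning left-to-right, naming '(' by encounter order:
  pos 0: '(' -> open internal node _0 (depth 1)
  pos 1: '(' -> open internal node _1 (depth 2)
  pos 5: ')' -> close internal node _1 (now at depth 1)
  pos 7: '(' -> open internal node _2 (depth 2)
  pos 10: '(' -> open internal node _3 (depth 3)
  pos 13: '(' -> open internal node _4 (depth 4)
  pos 21: ')' -> close internal node _4 (now at depth 3)
  pos 22: ')' -> close internal node _3 (now at depth 2)
  pos 23: ')' -> close internal node _2 (now at depth 1)
  pos 24: ')' -> close internal node _0 (now at depth 0)
Total internal nodes: 5
BFS adjacency from root:
  _0: _1 _2
  _1: E N
  _2: Y _3
  _3: G _4
  _4: Q H U W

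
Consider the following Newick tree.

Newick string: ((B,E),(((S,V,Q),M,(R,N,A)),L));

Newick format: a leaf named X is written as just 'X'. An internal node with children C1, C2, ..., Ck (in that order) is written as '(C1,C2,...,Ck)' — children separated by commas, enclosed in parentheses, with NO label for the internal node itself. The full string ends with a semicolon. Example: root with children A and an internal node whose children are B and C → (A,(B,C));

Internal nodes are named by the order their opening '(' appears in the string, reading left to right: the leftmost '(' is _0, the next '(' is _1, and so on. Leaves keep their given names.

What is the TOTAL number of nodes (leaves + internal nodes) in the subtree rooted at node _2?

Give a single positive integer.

Answer: 12

Derivation:
Newick: ((B,E),(((S,V,Q),M,(R,N,A)),L));
Locate _2: it is the '(' at position 7 (the 3rd '(' reading left to right).
Query: subtree rooted at _2
_2: subtree_size = 1 + 11
  _3: subtree_size = 1 + 9
    _4: subtree_size = 1 + 3
      S: subtree_size = 1 + 0
      V: subtree_size = 1 + 0
      Q: subtree_size = 1 + 0
    M: subtree_size = 1 + 0
    _5: subtree_size = 1 + 3
      R: subtree_size = 1 + 0
      N: subtree_size = 1 + 0
      A: subtree_size = 1 + 0
  L: subtree_size = 1 + 0
Total subtree size of _2: 12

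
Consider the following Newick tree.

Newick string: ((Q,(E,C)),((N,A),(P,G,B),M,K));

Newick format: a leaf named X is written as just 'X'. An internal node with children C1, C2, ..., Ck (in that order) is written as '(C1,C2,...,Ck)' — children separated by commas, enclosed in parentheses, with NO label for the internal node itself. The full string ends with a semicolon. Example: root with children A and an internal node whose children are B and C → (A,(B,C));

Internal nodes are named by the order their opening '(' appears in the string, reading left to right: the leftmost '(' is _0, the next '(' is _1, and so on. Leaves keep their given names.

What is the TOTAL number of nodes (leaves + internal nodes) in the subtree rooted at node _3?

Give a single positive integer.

Answer: 10

Derivation:
Newick: ((Q,(E,C)),((N,A),(P,G,B),M,K));
Locate _3: it is the '(' at position 11 (the 4th '(' reading left to right).
Query: subtree rooted at _3
_3: subtree_size = 1 + 9
  _4: subtree_size = 1 + 2
    N: subtree_size = 1 + 0
    A: subtree_size = 1 + 0
  _5: subtree_size = 1 + 3
    P: subtree_size = 1 + 0
    G: subtree_size = 1 + 0
    B: subtree_size = 1 + 0
  M: subtree_size = 1 + 0
  K: subtree_size = 1 + 0
Total subtree size of _3: 10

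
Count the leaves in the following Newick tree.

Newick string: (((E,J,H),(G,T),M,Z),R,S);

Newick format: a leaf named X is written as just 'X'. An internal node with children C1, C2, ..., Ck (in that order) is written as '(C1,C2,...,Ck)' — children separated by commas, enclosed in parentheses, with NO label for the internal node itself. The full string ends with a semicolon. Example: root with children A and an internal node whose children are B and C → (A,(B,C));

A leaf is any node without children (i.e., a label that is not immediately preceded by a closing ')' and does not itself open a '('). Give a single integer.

Answer: 9

Derivation:
Newick: (((E,J,H),(G,T),M,Z),R,S);
Scan left-to-right; a leaf is any maximal label run not followed by '(':
  pos 3: leaf 'E' → count = 1
  pos 5: leaf 'J' → count = 2
  pos 7: leaf 'H' → count = 3
  pos 11: leaf 'G' → count = 4
  pos 13: leaf 'T' → count = 5
  pos 16: leaf 'M' → count = 6
  pos 18: leaf 'Z' → count = 7
  pos 21: leaf 'R' → count = 8
  pos 23: leaf 'S' → count = 9
Total leaves: 9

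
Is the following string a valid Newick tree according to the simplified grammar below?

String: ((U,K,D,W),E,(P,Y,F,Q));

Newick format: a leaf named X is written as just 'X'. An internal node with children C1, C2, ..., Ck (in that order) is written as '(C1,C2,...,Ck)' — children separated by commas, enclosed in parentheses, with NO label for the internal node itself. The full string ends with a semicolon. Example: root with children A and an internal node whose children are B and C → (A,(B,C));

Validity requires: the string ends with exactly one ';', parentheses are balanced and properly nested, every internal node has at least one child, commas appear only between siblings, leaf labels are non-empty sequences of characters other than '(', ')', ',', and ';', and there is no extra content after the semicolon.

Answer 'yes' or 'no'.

Input: ((U,K,D,W),E,(P,Y,F,Q));
Paren balance: 3 '(' vs 3 ')' OK
Ends with single ';': True
Full parse: OK
Valid: True

Answer: yes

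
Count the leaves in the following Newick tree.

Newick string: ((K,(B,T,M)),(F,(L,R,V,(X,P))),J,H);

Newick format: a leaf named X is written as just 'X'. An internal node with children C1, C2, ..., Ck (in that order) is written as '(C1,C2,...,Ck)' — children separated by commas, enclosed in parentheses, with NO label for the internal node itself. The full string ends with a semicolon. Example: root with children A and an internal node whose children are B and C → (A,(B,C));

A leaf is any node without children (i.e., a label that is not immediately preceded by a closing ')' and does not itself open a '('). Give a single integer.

Answer: 12

Derivation:
Newick: ((K,(B,T,M)),(F,(L,R,V,(X,P))),J,H);
Scan left-to-right; a leaf is any maximal label run not followed by '(':
  pos 2: leaf 'K' → count = 1
  pos 5: leaf 'B' → count = 2
  pos 7: leaf 'T' → count = 3
  pos 9: leaf 'M' → count = 4
  pos 14: leaf 'F' → count = 5
  pos 17: leaf 'L' → count = 6
  pos 19: leaf 'R' → count = 7
  pos 21: leaf 'V' → count = 8
  pos 24: leaf 'X' → count = 9
  pos 26: leaf 'P' → count = 10
  pos 31: leaf 'J' → count = 11
  pos 33: leaf 'H' → count = 12
Total leaves: 12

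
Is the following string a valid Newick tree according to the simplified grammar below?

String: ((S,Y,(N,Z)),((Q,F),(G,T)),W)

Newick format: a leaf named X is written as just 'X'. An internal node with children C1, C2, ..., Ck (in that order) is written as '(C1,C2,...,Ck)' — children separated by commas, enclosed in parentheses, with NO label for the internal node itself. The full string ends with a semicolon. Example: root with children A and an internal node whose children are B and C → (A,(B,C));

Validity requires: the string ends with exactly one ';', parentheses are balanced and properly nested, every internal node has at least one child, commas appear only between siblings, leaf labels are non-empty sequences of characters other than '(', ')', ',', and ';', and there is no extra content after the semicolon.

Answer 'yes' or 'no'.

Input: ((S,Y,(N,Z)),((Q,F),(G,T)),W)
Paren balance: 6 '(' vs 6 ')' OK
Ends with single ';': False
Full parse: FAILS (must end with ;)
Valid: False

Answer: no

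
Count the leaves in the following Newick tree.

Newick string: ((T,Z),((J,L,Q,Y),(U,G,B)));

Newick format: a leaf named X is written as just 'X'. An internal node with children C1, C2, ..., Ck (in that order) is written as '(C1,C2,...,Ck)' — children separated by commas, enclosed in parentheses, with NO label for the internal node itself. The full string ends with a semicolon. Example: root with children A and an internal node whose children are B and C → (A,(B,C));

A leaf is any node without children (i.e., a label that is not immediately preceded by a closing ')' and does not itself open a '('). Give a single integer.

Answer: 9

Derivation:
Newick: ((T,Z),((J,L,Q,Y),(U,G,B)));
Scan left-to-right; a leaf is any maximal label run not followed by '(':
  pos 2: leaf 'T' → count = 1
  pos 4: leaf 'Z' → count = 2
  pos 9: leaf 'J' → count = 3
  pos 11: leaf 'L' → count = 4
  pos 13: leaf 'Q' → count = 5
  pos 15: leaf 'Y' → count = 6
  pos 19: leaf 'U' → count = 7
  pos 21: leaf 'G' → count = 8
  pos 23: leaf 'B' → count = 9
Total leaves: 9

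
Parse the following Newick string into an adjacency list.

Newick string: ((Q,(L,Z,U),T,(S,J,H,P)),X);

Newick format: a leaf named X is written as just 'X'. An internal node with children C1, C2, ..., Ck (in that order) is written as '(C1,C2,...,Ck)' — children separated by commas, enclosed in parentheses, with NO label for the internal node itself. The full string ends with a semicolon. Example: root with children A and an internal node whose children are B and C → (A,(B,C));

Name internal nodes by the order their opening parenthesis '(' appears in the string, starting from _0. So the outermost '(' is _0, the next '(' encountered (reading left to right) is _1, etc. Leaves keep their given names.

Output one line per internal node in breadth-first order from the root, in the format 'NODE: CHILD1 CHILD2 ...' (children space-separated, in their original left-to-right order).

Input: ((Q,(L,Z,U),T,(S,J,H,P)),X);
Scanning left-to-right, naming '(' by encounter order:
  pos 0: '(' -> open internal node _0 (depth 1)
  pos 1: '(' -> open internal node _1 (depth 2)
  pos 4: '(' -> open internal node _2 (depth 3)
  pos 10: ')' -> close internal node _2 (now at depth 2)
  pos 14: '(' -> open internal node _3 (depth 3)
  pos 22: ')' -> close internal node _3 (now at depth 2)
  pos 23: ')' -> close internal node _1 (now at depth 1)
  pos 26: ')' -> close internal node _0 (now at depth 0)
Total internal nodes: 4
BFS adjacency from root:
  _0: _1 X
  _1: Q _2 T _3
  _2: L Z U
  _3: S J H P

Answer: _0: _1 X
_1: Q _2 T _3
_2: L Z U
_3: S J H P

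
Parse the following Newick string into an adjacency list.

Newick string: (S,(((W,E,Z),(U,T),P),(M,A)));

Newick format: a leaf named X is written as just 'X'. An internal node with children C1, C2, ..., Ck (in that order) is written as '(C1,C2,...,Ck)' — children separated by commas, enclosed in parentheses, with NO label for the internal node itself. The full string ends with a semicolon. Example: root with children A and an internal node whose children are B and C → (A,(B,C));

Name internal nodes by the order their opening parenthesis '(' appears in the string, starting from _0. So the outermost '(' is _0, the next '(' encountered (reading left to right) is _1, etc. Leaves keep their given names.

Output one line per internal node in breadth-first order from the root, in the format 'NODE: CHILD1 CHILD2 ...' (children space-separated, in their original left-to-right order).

Answer: _0: S _1
_1: _2 _5
_2: _3 _4 P
_5: M A
_3: W E Z
_4: U T

Derivation:
Input: (S,(((W,E,Z),(U,T),P),(M,A)));
Scanning left-to-right, naming '(' by encounter order:
  pos 0: '(' -> open internal node _0 (depth 1)
  pos 3: '(' -> open internal node _1 (depth 2)
  pos 4: '(' -> open internal node _2 (depth 3)
  pos 5: '(' -> open internal node _3 (depth 4)
  pos 11: ')' -> close internal node _3 (now at depth 3)
  pos 13: '(' -> open internal node _4 (depth 4)
  pos 17: ')' -> close internal node _4 (now at depth 3)
  pos 20: ')' -> close internal node _2 (now at depth 2)
  pos 22: '(' -> open internal node _5 (depth 3)
  pos 26: ')' -> close internal node _5 (now at depth 2)
  pos 27: ')' -> close internal node _1 (now at depth 1)
  pos 28: ')' -> close internal node _0 (now at depth 0)
Total internal nodes: 6
BFS adjacency from root:
  _0: S _1
  _1: _2 _5
  _2: _3 _4 P
  _5: M A
  _3: W E Z
  _4: U T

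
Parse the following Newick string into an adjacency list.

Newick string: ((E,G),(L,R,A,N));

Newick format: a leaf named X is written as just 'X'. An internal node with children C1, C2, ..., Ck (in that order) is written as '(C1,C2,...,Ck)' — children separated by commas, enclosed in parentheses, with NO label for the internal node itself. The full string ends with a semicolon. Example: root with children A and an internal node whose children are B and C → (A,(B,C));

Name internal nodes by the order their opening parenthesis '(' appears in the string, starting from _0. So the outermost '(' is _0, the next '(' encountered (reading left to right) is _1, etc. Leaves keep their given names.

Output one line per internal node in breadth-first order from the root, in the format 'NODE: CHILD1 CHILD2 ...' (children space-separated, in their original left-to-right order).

Input: ((E,G),(L,R,A,N));
Scanning left-to-right, naming '(' by encounter order:
  pos 0: '(' -> open internal node _0 (depth 1)
  pos 1: '(' -> open internal node _1 (depth 2)
  pos 5: ')' -> close internal node _1 (now at depth 1)
  pos 7: '(' -> open internal node _2 (depth 2)
  pos 15: ')' -> close internal node _2 (now at depth 1)
  pos 16: ')' -> close internal node _0 (now at depth 0)
Total internal nodes: 3
BFS adjacency from root:
  _0: _1 _2
  _1: E G
  _2: L R A N

Answer: _0: _1 _2
_1: E G
_2: L R A N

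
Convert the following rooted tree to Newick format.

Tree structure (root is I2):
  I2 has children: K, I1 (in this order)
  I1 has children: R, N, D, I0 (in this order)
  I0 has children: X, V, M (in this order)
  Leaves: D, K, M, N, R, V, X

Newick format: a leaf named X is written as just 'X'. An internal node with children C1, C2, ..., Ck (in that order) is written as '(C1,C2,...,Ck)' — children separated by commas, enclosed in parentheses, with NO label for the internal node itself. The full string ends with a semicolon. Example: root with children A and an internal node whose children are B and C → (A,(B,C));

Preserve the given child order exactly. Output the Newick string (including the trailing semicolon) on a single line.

Answer: (K,(R,N,D,(X,V,M)));

Derivation:
internal I2 with children ['K', 'I1']
  leaf 'K' → 'K'
  internal I1 with children ['R', 'N', 'D', 'I0']
    leaf 'R' → 'R'
    leaf 'N' → 'N'
    leaf 'D' → 'D'
    internal I0 with children ['X', 'V', 'M']
      leaf 'X' → 'X'
      leaf 'V' → 'V'
      leaf 'M' → 'M'
    → '(X,V,M)'
  → '(R,N,D,(X,V,M))'
→ '(K,(R,N,D,(X,V,M)))'
Final: (K,(R,N,D,(X,V,M)));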